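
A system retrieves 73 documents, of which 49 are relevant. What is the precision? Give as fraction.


Precision = relevant_retrieved / total_retrieved
= 49 / 73
= 49 / (49 + 24)
= 49/73

49/73


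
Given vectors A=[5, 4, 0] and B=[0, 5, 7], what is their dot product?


Dot product = sum of element-wise products
A[0]*B[0] = 5*0 = 0
A[1]*B[1] = 4*5 = 20
A[2]*B[2] = 0*7 = 0
Sum = 0 + 20 + 0 = 20

20


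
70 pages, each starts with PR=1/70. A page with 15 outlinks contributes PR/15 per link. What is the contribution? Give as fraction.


Initial PR = 1/70 = 1/70
Outlinks = 15
Contribution per link = PR / outlinks
= 1/70 / 15
= 1/1050

1/1050


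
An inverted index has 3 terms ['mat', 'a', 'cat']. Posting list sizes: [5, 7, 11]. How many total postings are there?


Summing posting list sizes:
'mat': 5 postings
'a': 7 postings
'cat': 11 postings
Total = 5 + 7 + 11 = 23

23


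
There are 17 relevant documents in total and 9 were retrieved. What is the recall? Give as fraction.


Recall = retrieved_relevant / total_relevant
= 9 / 17
= 9 / (9 + 8)
= 9/17

9/17


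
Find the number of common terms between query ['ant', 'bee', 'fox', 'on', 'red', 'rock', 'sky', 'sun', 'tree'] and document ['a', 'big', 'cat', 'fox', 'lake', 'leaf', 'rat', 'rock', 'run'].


Query terms: ['ant', 'bee', 'fox', 'on', 'red', 'rock', 'sky', 'sun', 'tree']
Document terms: ['a', 'big', 'cat', 'fox', 'lake', 'leaf', 'rat', 'rock', 'run']
Common terms: ['fox', 'rock']
Overlap count = 2

2


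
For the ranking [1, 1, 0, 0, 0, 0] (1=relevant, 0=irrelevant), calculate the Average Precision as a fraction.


Computing P@k for each relevant position:
Position 1: relevant, P@1 = 1/1 = 1
Position 2: relevant, P@2 = 2/2 = 1
Position 3: not relevant
Position 4: not relevant
Position 5: not relevant
Position 6: not relevant
Sum of P@k = 1 + 1 = 2
AP = 2 / 2 = 1

1


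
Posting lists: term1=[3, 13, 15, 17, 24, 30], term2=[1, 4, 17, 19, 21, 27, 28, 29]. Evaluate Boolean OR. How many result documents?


Boolean OR: find union of posting lists
term1 docs: [3, 13, 15, 17, 24, 30]
term2 docs: [1, 4, 17, 19, 21, 27, 28, 29]
Union: [1, 3, 4, 13, 15, 17, 19, 21, 24, 27, 28, 29, 30]
|union| = 13

13


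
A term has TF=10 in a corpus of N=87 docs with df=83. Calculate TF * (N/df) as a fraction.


TF * (N/df)
= 10 * (87/83)
= 10 * 87/83
= 870/83

870/83


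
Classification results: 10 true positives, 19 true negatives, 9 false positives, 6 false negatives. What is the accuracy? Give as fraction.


Accuracy = (TP + TN) / (TP + TN + FP + FN)
TP + TN = 10 + 19 = 29
Total = 10 + 19 + 9 + 6 = 44
Accuracy = 29 / 44 = 29/44

29/44


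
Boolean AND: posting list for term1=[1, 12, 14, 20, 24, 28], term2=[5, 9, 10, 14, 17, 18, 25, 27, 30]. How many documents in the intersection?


Boolean AND: find intersection of posting lists
term1 docs: [1, 12, 14, 20, 24, 28]
term2 docs: [5, 9, 10, 14, 17, 18, 25, 27, 30]
Intersection: [14]
|intersection| = 1

1


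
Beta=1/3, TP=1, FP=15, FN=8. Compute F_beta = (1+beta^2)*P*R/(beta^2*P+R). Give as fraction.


P = TP/(TP+FP) = 1/16 = 1/16
R = TP/(TP+FN) = 1/9 = 1/9
beta^2 = 1/3^2 = 1/9
(1 + beta^2) = 10/9
Numerator = (1+beta^2)*P*R = 5/648
Denominator = beta^2*P + R = 1/144 + 1/9 = 17/144
F_beta = 10/153

10/153


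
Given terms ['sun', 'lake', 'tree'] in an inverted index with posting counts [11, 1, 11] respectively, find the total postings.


Summing posting list sizes:
'sun': 11 postings
'lake': 1 postings
'tree': 11 postings
Total = 11 + 1 + 11 = 23

23


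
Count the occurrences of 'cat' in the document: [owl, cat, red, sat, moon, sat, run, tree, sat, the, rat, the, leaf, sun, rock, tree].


Document has 16 words
Scanning for 'cat':
Found at positions: [1]
Count = 1

1


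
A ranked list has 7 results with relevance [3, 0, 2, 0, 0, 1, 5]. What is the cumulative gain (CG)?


Cumulative Gain = sum of relevance scores
Position 1: rel=3, running sum=3
Position 2: rel=0, running sum=3
Position 3: rel=2, running sum=5
Position 4: rel=0, running sum=5
Position 5: rel=0, running sum=5
Position 6: rel=1, running sum=6
Position 7: rel=5, running sum=11
CG = 11

11


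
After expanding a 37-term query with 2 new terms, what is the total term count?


Original terms: 37
Expansion terms: 2
Total = 37 + 2 = 39

39


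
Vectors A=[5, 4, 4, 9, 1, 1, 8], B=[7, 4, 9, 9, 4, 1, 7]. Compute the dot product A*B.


Dot product = sum of element-wise products
A[0]*B[0] = 5*7 = 35
A[1]*B[1] = 4*4 = 16
A[2]*B[2] = 4*9 = 36
A[3]*B[3] = 9*9 = 81
A[4]*B[4] = 1*4 = 4
A[5]*B[5] = 1*1 = 1
A[6]*B[6] = 8*7 = 56
Sum = 35 + 16 + 36 + 81 + 4 + 1 + 56 = 229

229


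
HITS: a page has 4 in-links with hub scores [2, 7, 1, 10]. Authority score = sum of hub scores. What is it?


Authority = sum of hub scores of in-linkers
In-link 1: hub score = 2
In-link 2: hub score = 7
In-link 3: hub score = 1
In-link 4: hub score = 10
Authority = 2 + 7 + 1 + 10 = 20

20


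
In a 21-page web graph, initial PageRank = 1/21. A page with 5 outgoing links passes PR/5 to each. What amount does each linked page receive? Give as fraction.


Initial PR = 1/21 = 1/21
Outlinks = 5
Contribution per link = PR / outlinks
= 1/21 / 5
= 1/105

1/105


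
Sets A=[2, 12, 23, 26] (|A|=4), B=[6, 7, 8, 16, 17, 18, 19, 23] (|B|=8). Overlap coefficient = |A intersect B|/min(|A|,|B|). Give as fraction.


A intersect B = [23]
|A intersect B| = 1
min(|A|, |B|) = min(4, 8) = 4
Overlap = 1 / 4 = 1/4

1/4


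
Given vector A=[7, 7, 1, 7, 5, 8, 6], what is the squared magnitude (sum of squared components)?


|A|^2 = sum of squared components
A[0]^2 = 7^2 = 49
A[1]^2 = 7^2 = 49
A[2]^2 = 1^2 = 1
A[3]^2 = 7^2 = 49
A[4]^2 = 5^2 = 25
A[5]^2 = 8^2 = 64
A[6]^2 = 6^2 = 36
Sum = 49 + 49 + 1 + 49 + 25 + 64 + 36 = 273

273


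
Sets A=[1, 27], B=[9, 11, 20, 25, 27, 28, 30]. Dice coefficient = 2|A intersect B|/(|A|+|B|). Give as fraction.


A intersect B = [27]
|A intersect B| = 1
|A| = 2, |B| = 7
Dice = 2*1 / (2+7)
= 2 / 9 = 2/9

2/9


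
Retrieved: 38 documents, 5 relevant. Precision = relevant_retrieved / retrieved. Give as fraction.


Precision = relevant_retrieved / total_retrieved
= 5 / 38
= 5 / (5 + 33)
= 5/38

5/38


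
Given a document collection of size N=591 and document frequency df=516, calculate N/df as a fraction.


IDF ratio = N / df
= 591 / 516
= 197/172

197/172


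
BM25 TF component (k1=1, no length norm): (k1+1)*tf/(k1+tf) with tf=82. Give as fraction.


BM25 TF component = (k1+1)*tf / (k1+tf)
k1 = 1, tf = 82
Numerator = (1+1)*82 = 164
Denominator = 1 + 82 = 83
= 164/83 = 164/83

164/83


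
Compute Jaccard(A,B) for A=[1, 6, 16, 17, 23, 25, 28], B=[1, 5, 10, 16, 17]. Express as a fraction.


A intersect B = [1, 16, 17]
|A intersect B| = 3
A union B = [1, 5, 6, 10, 16, 17, 23, 25, 28]
|A union B| = 9
Jaccard = 3/9 = 1/3

1/3


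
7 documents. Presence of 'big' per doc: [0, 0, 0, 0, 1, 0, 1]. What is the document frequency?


Checking each document for 'big':
Doc 1: absent
Doc 2: absent
Doc 3: absent
Doc 4: absent
Doc 5: present
Doc 6: absent
Doc 7: present
df = sum of presences = 0 + 0 + 0 + 0 + 1 + 0 + 1 = 2

2


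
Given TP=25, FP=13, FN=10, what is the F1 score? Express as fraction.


F1 = 2 * P * R / (P + R)
P = TP/(TP+FP) = 25/38 = 25/38
R = TP/(TP+FN) = 25/35 = 5/7
2 * P * R = 2 * 25/38 * 5/7 = 125/133
P + R = 25/38 + 5/7 = 365/266
F1 = 125/133 / 365/266 = 50/73

50/73


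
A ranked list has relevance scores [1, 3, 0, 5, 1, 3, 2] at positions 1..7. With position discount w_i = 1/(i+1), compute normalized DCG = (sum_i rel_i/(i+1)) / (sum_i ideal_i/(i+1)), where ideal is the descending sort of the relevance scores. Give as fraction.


Position discount weights w_i = 1/(i+1) for i=1..7:
Weights = [1/2, 1/3, 1/4, 1/5, 1/6, 1/7, 1/8]
Actual relevance: [1, 3, 0, 5, 1, 3, 2]
DCG = 1/2 + 3/3 + 0/4 + 5/5 + 1/6 + 3/7 + 2/8 = 281/84
Ideal relevance (sorted desc): [5, 3, 3, 2, 1, 1, 0]
Ideal DCG = 5/2 + 3/3 + 3/4 + 2/5 + 1/6 + 1/7 + 0/8 = 2083/420
nDCG = DCG / ideal_DCG = 281/84 / 2083/420 = 1405/2083

1405/2083


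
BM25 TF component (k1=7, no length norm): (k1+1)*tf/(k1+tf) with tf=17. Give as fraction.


BM25 TF component = (k1+1)*tf / (k1+tf)
k1 = 7, tf = 17
Numerator = (7+1)*17 = 136
Denominator = 7 + 17 = 24
= 136/24 = 17/3

17/3


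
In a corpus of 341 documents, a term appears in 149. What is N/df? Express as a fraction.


IDF ratio = N / df
= 341 / 149
= 341/149

341/149


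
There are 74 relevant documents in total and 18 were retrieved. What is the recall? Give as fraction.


Recall = retrieved_relevant / total_relevant
= 18 / 74
= 18 / (18 + 56)
= 9/37

9/37


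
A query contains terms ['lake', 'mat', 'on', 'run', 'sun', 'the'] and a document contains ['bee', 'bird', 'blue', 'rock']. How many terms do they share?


Query terms: ['lake', 'mat', 'on', 'run', 'sun', 'the']
Document terms: ['bee', 'bird', 'blue', 'rock']
Common terms: []
Overlap count = 0

0


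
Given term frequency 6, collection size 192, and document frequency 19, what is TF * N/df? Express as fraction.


TF * (N/df)
= 6 * (192/19)
= 6 * 192/19
= 1152/19

1152/19


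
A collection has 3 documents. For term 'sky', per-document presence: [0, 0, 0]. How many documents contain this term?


Checking each document for 'sky':
Doc 1: absent
Doc 2: absent
Doc 3: absent
df = sum of presences = 0 + 0 + 0 = 0

0


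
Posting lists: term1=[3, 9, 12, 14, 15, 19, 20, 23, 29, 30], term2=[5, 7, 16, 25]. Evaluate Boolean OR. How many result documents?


Boolean OR: find union of posting lists
term1 docs: [3, 9, 12, 14, 15, 19, 20, 23, 29, 30]
term2 docs: [5, 7, 16, 25]
Union: [3, 5, 7, 9, 12, 14, 15, 16, 19, 20, 23, 25, 29, 30]
|union| = 14

14


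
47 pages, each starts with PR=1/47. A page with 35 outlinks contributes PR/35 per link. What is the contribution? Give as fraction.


Initial PR = 1/47 = 1/47
Outlinks = 35
Contribution per link = PR / outlinks
= 1/47 / 35
= 1/1645

1/1645


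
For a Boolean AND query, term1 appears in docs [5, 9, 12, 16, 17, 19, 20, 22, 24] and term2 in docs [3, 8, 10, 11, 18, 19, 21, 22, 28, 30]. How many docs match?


Boolean AND: find intersection of posting lists
term1 docs: [5, 9, 12, 16, 17, 19, 20, 22, 24]
term2 docs: [3, 8, 10, 11, 18, 19, 21, 22, 28, 30]
Intersection: [19, 22]
|intersection| = 2

2


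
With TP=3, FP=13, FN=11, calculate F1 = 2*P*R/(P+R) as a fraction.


F1 = 2 * P * R / (P + R)
P = TP/(TP+FP) = 3/16 = 3/16
R = TP/(TP+FN) = 3/14 = 3/14
2 * P * R = 2 * 3/16 * 3/14 = 9/112
P + R = 3/16 + 3/14 = 45/112
F1 = 9/112 / 45/112 = 1/5

1/5


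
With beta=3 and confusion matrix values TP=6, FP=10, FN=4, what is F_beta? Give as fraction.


P = TP/(TP+FP) = 6/16 = 3/8
R = TP/(TP+FN) = 6/10 = 3/5
beta^2 = 3^2 = 9
(1 + beta^2) = 10
Numerator = (1+beta^2)*P*R = 9/4
Denominator = beta^2*P + R = 27/8 + 3/5 = 159/40
F_beta = 30/53

30/53


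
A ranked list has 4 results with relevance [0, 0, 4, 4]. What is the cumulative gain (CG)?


Cumulative Gain = sum of relevance scores
Position 1: rel=0, running sum=0
Position 2: rel=0, running sum=0
Position 3: rel=4, running sum=4
Position 4: rel=4, running sum=8
CG = 8

8


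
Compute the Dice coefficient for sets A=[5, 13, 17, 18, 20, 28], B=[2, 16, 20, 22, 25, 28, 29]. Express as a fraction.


A intersect B = [20, 28]
|A intersect B| = 2
|A| = 6, |B| = 7
Dice = 2*2 / (6+7)
= 4 / 13 = 4/13

4/13


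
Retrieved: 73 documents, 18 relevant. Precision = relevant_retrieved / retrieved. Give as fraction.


Precision = relevant_retrieved / total_retrieved
= 18 / 73
= 18 / (18 + 55)
= 18/73

18/73


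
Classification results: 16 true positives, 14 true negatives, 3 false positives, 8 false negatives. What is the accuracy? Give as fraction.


Accuracy = (TP + TN) / (TP + TN + FP + FN)
TP + TN = 16 + 14 = 30
Total = 16 + 14 + 3 + 8 = 41
Accuracy = 30 / 41 = 30/41

30/41


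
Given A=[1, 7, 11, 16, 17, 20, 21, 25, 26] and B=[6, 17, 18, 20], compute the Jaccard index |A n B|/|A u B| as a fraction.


A intersect B = [17, 20]
|A intersect B| = 2
A union B = [1, 6, 7, 11, 16, 17, 18, 20, 21, 25, 26]
|A union B| = 11
Jaccard = 2/11 = 2/11

2/11


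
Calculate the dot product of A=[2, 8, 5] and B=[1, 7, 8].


Dot product = sum of element-wise products
A[0]*B[0] = 2*1 = 2
A[1]*B[1] = 8*7 = 56
A[2]*B[2] = 5*8 = 40
Sum = 2 + 56 + 40 = 98

98


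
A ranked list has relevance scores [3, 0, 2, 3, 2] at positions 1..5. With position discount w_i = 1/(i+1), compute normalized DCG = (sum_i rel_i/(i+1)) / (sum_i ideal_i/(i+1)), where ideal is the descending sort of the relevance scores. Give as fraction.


Position discount weights w_i = 1/(i+1) for i=1..5:
Weights = [1/2, 1/3, 1/4, 1/5, 1/6]
Actual relevance: [3, 0, 2, 3, 2]
DCG = 3/2 + 0/3 + 2/4 + 3/5 + 2/6 = 44/15
Ideal relevance (sorted desc): [3, 3, 2, 2, 0]
Ideal DCG = 3/2 + 3/3 + 2/4 + 2/5 + 0/6 = 17/5
nDCG = DCG / ideal_DCG = 44/15 / 17/5 = 44/51

44/51


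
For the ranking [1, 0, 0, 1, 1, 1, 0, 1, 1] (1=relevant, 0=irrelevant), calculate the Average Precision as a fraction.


Computing P@k for each relevant position:
Position 1: relevant, P@1 = 1/1 = 1
Position 2: not relevant
Position 3: not relevant
Position 4: relevant, P@4 = 2/4 = 1/2
Position 5: relevant, P@5 = 3/5 = 3/5
Position 6: relevant, P@6 = 4/6 = 2/3
Position 7: not relevant
Position 8: relevant, P@8 = 5/8 = 5/8
Position 9: relevant, P@9 = 6/9 = 2/3
Sum of P@k = 1 + 1/2 + 3/5 + 2/3 + 5/8 + 2/3 = 487/120
AP = 487/120 / 6 = 487/720

487/720


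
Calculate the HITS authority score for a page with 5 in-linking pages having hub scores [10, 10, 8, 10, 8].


Authority = sum of hub scores of in-linkers
In-link 1: hub score = 10
In-link 2: hub score = 10
In-link 3: hub score = 8
In-link 4: hub score = 10
In-link 5: hub score = 8
Authority = 10 + 10 + 8 + 10 + 8 = 46

46


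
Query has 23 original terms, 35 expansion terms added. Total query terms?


Original terms: 23
Expansion terms: 35
Total = 23 + 35 = 58

58


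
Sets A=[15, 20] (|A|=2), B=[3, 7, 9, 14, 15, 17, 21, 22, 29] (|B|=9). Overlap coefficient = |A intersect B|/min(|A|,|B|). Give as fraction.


A intersect B = [15]
|A intersect B| = 1
min(|A|, |B|) = min(2, 9) = 2
Overlap = 1 / 2 = 1/2

1/2


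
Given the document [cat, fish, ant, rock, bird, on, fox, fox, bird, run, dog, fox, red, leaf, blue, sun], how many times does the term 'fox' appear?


Document has 16 words
Scanning for 'fox':
Found at positions: [6, 7, 11]
Count = 3

3


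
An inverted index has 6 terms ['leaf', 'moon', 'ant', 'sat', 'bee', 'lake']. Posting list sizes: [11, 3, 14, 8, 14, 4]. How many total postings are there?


Summing posting list sizes:
'leaf': 11 postings
'moon': 3 postings
'ant': 14 postings
'sat': 8 postings
'bee': 14 postings
'lake': 4 postings
Total = 11 + 3 + 14 + 8 + 14 + 4 = 54

54


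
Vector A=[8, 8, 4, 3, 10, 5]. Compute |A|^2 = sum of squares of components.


|A|^2 = sum of squared components
A[0]^2 = 8^2 = 64
A[1]^2 = 8^2 = 64
A[2]^2 = 4^2 = 16
A[3]^2 = 3^2 = 9
A[4]^2 = 10^2 = 100
A[5]^2 = 5^2 = 25
Sum = 64 + 64 + 16 + 9 + 100 + 25 = 278

278


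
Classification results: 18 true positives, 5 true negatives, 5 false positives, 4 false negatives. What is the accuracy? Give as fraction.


Accuracy = (TP + TN) / (TP + TN + FP + FN)
TP + TN = 18 + 5 = 23
Total = 18 + 5 + 5 + 4 = 32
Accuracy = 23 / 32 = 23/32

23/32


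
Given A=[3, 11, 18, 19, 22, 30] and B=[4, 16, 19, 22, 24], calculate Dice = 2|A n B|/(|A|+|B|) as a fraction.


A intersect B = [19, 22]
|A intersect B| = 2
|A| = 6, |B| = 5
Dice = 2*2 / (6+5)
= 4 / 11 = 4/11

4/11


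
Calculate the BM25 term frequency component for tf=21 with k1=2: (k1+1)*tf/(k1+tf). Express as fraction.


BM25 TF component = (k1+1)*tf / (k1+tf)
k1 = 2, tf = 21
Numerator = (2+1)*21 = 63
Denominator = 2 + 21 = 23
= 63/23 = 63/23

63/23


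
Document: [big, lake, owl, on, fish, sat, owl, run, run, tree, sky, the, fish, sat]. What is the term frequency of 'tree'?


Document has 14 words
Scanning for 'tree':
Found at positions: [9]
Count = 1

1


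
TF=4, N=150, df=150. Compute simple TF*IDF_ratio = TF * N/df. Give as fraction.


TF * (N/df)
= 4 * (150/150)
= 4 * 1
= 4

4


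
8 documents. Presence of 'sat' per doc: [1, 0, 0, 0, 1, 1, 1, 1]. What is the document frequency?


Checking each document for 'sat':
Doc 1: present
Doc 2: absent
Doc 3: absent
Doc 4: absent
Doc 5: present
Doc 6: present
Doc 7: present
Doc 8: present
df = sum of presences = 1 + 0 + 0 + 0 + 1 + 1 + 1 + 1 = 5

5


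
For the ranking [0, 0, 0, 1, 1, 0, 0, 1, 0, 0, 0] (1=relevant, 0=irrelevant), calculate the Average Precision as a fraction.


Computing P@k for each relevant position:
Position 1: not relevant
Position 2: not relevant
Position 3: not relevant
Position 4: relevant, P@4 = 1/4 = 1/4
Position 5: relevant, P@5 = 2/5 = 2/5
Position 6: not relevant
Position 7: not relevant
Position 8: relevant, P@8 = 3/8 = 3/8
Position 9: not relevant
Position 10: not relevant
Position 11: not relevant
Sum of P@k = 1/4 + 2/5 + 3/8 = 41/40
AP = 41/40 / 3 = 41/120

41/120


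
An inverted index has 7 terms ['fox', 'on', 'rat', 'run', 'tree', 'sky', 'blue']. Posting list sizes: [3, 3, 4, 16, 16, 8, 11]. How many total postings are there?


Summing posting list sizes:
'fox': 3 postings
'on': 3 postings
'rat': 4 postings
'run': 16 postings
'tree': 16 postings
'sky': 8 postings
'blue': 11 postings
Total = 3 + 3 + 4 + 16 + 16 + 8 + 11 = 61

61


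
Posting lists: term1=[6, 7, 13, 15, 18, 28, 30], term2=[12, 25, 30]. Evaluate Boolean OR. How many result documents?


Boolean OR: find union of posting lists
term1 docs: [6, 7, 13, 15, 18, 28, 30]
term2 docs: [12, 25, 30]
Union: [6, 7, 12, 13, 15, 18, 25, 28, 30]
|union| = 9

9


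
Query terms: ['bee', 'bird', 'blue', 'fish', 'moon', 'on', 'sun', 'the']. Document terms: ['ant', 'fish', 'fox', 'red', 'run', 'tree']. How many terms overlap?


Query terms: ['bee', 'bird', 'blue', 'fish', 'moon', 'on', 'sun', 'the']
Document terms: ['ant', 'fish', 'fox', 'red', 'run', 'tree']
Common terms: ['fish']
Overlap count = 1

1


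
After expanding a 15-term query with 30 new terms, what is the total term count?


Original terms: 15
Expansion terms: 30
Total = 15 + 30 = 45

45


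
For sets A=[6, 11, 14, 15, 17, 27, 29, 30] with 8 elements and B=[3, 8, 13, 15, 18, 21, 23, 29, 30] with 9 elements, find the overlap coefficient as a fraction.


A intersect B = [15, 29, 30]
|A intersect B| = 3
min(|A|, |B|) = min(8, 9) = 8
Overlap = 3 / 8 = 3/8

3/8


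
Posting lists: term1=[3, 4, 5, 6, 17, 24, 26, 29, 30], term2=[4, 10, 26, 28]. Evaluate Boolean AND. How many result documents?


Boolean AND: find intersection of posting lists
term1 docs: [3, 4, 5, 6, 17, 24, 26, 29, 30]
term2 docs: [4, 10, 26, 28]
Intersection: [4, 26]
|intersection| = 2

2


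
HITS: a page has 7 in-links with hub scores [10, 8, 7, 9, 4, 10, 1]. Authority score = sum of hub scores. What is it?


Authority = sum of hub scores of in-linkers
In-link 1: hub score = 10
In-link 2: hub score = 8
In-link 3: hub score = 7
In-link 4: hub score = 9
In-link 5: hub score = 4
In-link 6: hub score = 10
In-link 7: hub score = 1
Authority = 10 + 8 + 7 + 9 + 4 + 10 + 1 = 49

49


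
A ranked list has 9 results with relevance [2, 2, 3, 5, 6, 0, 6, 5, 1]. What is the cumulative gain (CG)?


Cumulative Gain = sum of relevance scores
Position 1: rel=2, running sum=2
Position 2: rel=2, running sum=4
Position 3: rel=3, running sum=7
Position 4: rel=5, running sum=12
Position 5: rel=6, running sum=18
Position 6: rel=0, running sum=18
Position 7: rel=6, running sum=24
Position 8: rel=5, running sum=29
Position 9: rel=1, running sum=30
CG = 30

30


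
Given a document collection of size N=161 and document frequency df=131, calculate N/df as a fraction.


IDF ratio = N / df
= 161 / 131
= 161/131

161/131


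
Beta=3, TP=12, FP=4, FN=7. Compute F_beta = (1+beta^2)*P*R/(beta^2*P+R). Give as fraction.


P = TP/(TP+FP) = 12/16 = 3/4
R = TP/(TP+FN) = 12/19 = 12/19
beta^2 = 3^2 = 9
(1 + beta^2) = 10
Numerator = (1+beta^2)*P*R = 90/19
Denominator = beta^2*P + R = 27/4 + 12/19 = 561/76
F_beta = 120/187

120/187


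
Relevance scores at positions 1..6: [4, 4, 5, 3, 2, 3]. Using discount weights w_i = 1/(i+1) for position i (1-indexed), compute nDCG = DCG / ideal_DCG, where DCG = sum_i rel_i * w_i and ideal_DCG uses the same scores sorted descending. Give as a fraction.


Position discount weights w_i = 1/(i+1) for i=1..6:
Weights = [1/2, 1/3, 1/4, 1/5, 1/6, 1/7]
Actual relevance: [4, 4, 5, 3, 2, 3]
DCG = 4/2 + 4/3 + 5/4 + 3/5 + 2/6 + 3/7 = 2497/420
Ideal relevance (sorted desc): [5, 4, 4, 3, 3, 2]
Ideal DCG = 5/2 + 4/3 + 4/4 + 3/5 + 3/6 + 2/7 = 653/105
nDCG = DCG / ideal_DCG = 2497/420 / 653/105 = 2497/2612

2497/2612


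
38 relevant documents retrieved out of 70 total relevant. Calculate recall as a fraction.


Recall = retrieved_relevant / total_relevant
= 38 / 70
= 38 / (38 + 32)
= 19/35

19/35


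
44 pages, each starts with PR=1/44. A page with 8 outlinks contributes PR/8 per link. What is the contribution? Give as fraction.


Initial PR = 1/44 = 1/44
Outlinks = 8
Contribution per link = PR / outlinks
= 1/44 / 8
= 1/352

1/352


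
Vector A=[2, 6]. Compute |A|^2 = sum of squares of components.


|A|^2 = sum of squared components
A[0]^2 = 2^2 = 4
A[1]^2 = 6^2 = 36
Sum = 4 + 36 = 40

40


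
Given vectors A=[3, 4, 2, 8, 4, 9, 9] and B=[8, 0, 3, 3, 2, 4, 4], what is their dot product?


Dot product = sum of element-wise products
A[0]*B[0] = 3*8 = 24
A[1]*B[1] = 4*0 = 0
A[2]*B[2] = 2*3 = 6
A[3]*B[3] = 8*3 = 24
A[4]*B[4] = 4*2 = 8
A[5]*B[5] = 9*4 = 36
A[6]*B[6] = 9*4 = 36
Sum = 24 + 0 + 6 + 24 + 8 + 36 + 36 = 134

134


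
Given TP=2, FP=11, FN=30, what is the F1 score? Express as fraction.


F1 = 2 * P * R / (P + R)
P = TP/(TP+FP) = 2/13 = 2/13
R = TP/(TP+FN) = 2/32 = 1/16
2 * P * R = 2 * 2/13 * 1/16 = 1/52
P + R = 2/13 + 1/16 = 45/208
F1 = 1/52 / 45/208 = 4/45

4/45


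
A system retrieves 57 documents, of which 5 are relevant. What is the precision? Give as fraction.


Precision = relevant_retrieved / total_retrieved
= 5 / 57
= 5 / (5 + 52)
= 5/57

5/57


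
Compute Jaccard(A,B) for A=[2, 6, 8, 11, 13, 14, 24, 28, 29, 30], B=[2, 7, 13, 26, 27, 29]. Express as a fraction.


A intersect B = [2, 13, 29]
|A intersect B| = 3
A union B = [2, 6, 7, 8, 11, 13, 14, 24, 26, 27, 28, 29, 30]
|A union B| = 13
Jaccard = 3/13 = 3/13

3/13


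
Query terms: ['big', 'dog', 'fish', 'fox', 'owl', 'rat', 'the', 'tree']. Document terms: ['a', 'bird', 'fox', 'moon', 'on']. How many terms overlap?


Query terms: ['big', 'dog', 'fish', 'fox', 'owl', 'rat', 'the', 'tree']
Document terms: ['a', 'bird', 'fox', 'moon', 'on']
Common terms: ['fox']
Overlap count = 1

1


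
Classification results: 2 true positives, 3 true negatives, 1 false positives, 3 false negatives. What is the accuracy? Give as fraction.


Accuracy = (TP + TN) / (TP + TN + FP + FN)
TP + TN = 2 + 3 = 5
Total = 2 + 3 + 1 + 3 = 9
Accuracy = 5 / 9 = 5/9

5/9


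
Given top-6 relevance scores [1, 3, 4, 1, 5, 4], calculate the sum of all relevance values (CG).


Cumulative Gain = sum of relevance scores
Position 1: rel=1, running sum=1
Position 2: rel=3, running sum=4
Position 3: rel=4, running sum=8
Position 4: rel=1, running sum=9
Position 5: rel=5, running sum=14
Position 6: rel=4, running sum=18
CG = 18

18


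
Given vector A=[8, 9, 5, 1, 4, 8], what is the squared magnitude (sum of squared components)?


|A|^2 = sum of squared components
A[0]^2 = 8^2 = 64
A[1]^2 = 9^2 = 81
A[2]^2 = 5^2 = 25
A[3]^2 = 1^2 = 1
A[4]^2 = 4^2 = 16
A[5]^2 = 8^2 = 64
Sum = 64 + 81 + 25 + 1 + 16 + 64 = 251

251


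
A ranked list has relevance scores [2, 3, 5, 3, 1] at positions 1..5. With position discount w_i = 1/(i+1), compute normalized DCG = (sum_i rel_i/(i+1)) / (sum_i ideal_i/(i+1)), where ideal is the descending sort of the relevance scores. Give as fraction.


Position discount weights w_i = 1/(i+1) for i=1..5:
Weights = [1/2, 1/3, 1/4, 1/5, 1/6]
Actual relevance: [2, 3, 5, 3, 1]
DCG = 2/2 + 3/3 + 5/4 + 3/5 + 1/6 = 241/60
Ideal relevance (sorted desc): [5, 3, 3, 2, 1]
Ideal DCG = 5/2 + 3/3 + 3/4 + 2/5 + 1/6 = 289/60
nDCG = DCG / ideal_DCG = 241/60 / 289/60 = 241/289

241/289


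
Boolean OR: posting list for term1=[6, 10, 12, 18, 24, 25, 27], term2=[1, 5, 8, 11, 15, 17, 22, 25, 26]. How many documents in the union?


Boolean OR: find union of posting lists
term1 docs: [6, 10, 12, 18, 24, 25, 27]
term2 docs: [1, 5, 8, 11, 15, 17, 22, 25, 26]
Union: [1, 5, 6, 8, 10, 11, 12, 15, 17, 18, 22, 24, 25, 26, 27]
|union| = 15

15


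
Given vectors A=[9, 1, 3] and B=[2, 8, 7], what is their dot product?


Dot product = sum of element-wise products
A[0]*B[0] = 9*2 = 18
A[1]*B[1] = 1*8 = 8
A[2]*B[2] = 3*7 = 21
Sum = 18 + 8 + 21 = 47

47


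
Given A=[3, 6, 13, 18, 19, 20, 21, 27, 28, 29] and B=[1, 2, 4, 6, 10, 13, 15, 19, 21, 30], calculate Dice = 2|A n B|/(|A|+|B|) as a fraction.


A intersect B = [6, 13, 19, 21]
|A intersect B| = 4
|A| = 10, |B| = 10
Dice = 2*4 / (10+10)
= 8 / 20 = 2/5

2/5


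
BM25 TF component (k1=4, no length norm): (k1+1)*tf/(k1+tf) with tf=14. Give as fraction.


BM25 TF component = (k1+1)*tf / (k1+tf)
k1 = 4, tf = 14
Numerator = (4+1)*14 = 70
Denominator = 4 + 14 = 18
= 70/18 = 35/9

35/9


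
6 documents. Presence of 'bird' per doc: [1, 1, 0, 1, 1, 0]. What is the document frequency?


Checking each document for 'bird':
Doc 1: present
Doc 2: present
Doc 3: absent
Doc 4: present
Doc 5: present
Doc 6: absent
df = sum of presences = 1 + 1 + 0 + 1 + 1 + 0 = 4

4


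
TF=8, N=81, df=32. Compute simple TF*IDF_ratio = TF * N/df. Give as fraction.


TF * (N/df)
= 8 * (81/32)
= 8 * 81/32
= 81/4

81/4


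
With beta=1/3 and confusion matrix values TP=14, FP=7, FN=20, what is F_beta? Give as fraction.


P = TP/(TP+FP) = 14/21 = 2/3
R = TP/(TP+FN) = 14/34 = 7/17
beta^2 = 1/3^2 = 1/9
(1 + beta^2) = 10/9
Numerator = (1+beta^2)*P*R = 140/459
Denominator = beta^2*P + R = 2/27 + 7/17 = 223/459
F_beta = 140/223

140/223


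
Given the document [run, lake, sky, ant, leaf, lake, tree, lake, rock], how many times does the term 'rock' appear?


Document has 9 words
Scanning for 'rock':
Found at positions: [8]
Count = 1

1


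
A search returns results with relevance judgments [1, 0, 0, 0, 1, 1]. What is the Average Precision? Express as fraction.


Computing P@k for each relevant position:
Position 1: relevant, P@1 = 1/1 = 1
Position 2: not relevant
Position 3: not relevant
Position 4: not relevant
Position 5: relevant, P@5 = 2/5 = 2/5
Position 6: relevant, P@6 = 3/6 = 1/2
Sum of P@k = 1 + 2/5 + 1/2 = 19/10
AP = 19/10 / 3 = 19/30

19/30


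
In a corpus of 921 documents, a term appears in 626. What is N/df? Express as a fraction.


IDF ratio = N / df
= 921 / 626
= 921/626

921/626


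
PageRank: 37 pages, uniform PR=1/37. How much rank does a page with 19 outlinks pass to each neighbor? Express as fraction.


Initial PR = 1/37 = 1/37
Outlinks = 19
Contribution per link = PR / outlinks
= 1/37 / 19
= 1/703

1/703


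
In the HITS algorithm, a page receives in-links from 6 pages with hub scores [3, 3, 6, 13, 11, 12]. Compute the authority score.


Authority = sum of hub scores of in-linkers
In-link 1: hub score = 3
In-link 2: hub score = 3
In-link 3: hub score = 6
In-link 4: hub score = 13
In-link 5: hub score = 11
In-link 6: hub score = 12
Authority = 3 + 3 + 6 + 13 + 11 + 12 = 48

48


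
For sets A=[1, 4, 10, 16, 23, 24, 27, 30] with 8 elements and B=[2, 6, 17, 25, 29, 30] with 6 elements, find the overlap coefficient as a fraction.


A intersect B = [30]
|A intersect B| = 1
min(|A|, |B|) = min(8, 6) = 6
Overlap = 1 / 6 = 1/6

1/6


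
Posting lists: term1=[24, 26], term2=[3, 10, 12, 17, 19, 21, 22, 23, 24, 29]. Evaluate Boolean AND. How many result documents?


Boolean AND: find intersection of posting lists
term1 docs: [24, 26]
term2 docs: [3, 10, 12, 17, 19, 21, 22, 23, 24, 29]
Intersection: [24]
|intersection| = 1

1


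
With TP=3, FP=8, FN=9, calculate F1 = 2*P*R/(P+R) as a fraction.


F1 = 2 * P * R / (P + R)
P = TP/(TP+FP) = 3/11 = 3/11
R = TP/(TP+FN) = 3/12 = 1/4
2 * P * R = 2 * 3/11 * 1/4 = 3/22
P + R = 3/11 + 1/4 = 23/44
F1 = 3/22 / 23/44 = 6/23

6/23


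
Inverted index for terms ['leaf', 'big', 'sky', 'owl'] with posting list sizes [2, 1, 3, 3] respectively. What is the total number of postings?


Summing posting list sizes:
'leaf': 2 postings
'big': 1 postings
'sky': 3 postings
'owl': 3 postings
Total = 2 + 1 + 3 + 3 = 9

9


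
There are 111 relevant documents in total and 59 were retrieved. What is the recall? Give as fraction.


Recall = retrieved_relevant / total_relevant
= 59 / 111
= 59 / (59 + 52)
= 59/111

59/111


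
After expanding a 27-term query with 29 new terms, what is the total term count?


Original terms: 27
Expansion terms: 29
Total = 27 + 29 = 56

56


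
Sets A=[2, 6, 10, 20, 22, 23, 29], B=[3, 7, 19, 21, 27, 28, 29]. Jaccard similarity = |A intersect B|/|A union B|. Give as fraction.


A intersect B = [29]
|A intersect B| = 1
A union B = [2, 3, 6, 7, 10, 19, 20, 21, 22, 23, 27, 28, 29]
|A union B| = 13
Jaccard = 1/13 = 1/13

1/13


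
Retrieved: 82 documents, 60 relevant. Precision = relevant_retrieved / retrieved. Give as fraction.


Precision = relevant_retrieved / total_retrieved
= 60 / 82
= 60 / (60 + 22)
= 30/41

30/41


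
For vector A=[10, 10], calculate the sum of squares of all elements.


|A|^2 = sum of squared components
A[0]^2 = 10^2 = 100
A[1]^2 = 10^2 = 100
Sum = 100 + 100 = 200

200


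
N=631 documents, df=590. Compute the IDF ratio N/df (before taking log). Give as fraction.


IDF ratio = N / df
= 631 / 590
= 631/590

631/590


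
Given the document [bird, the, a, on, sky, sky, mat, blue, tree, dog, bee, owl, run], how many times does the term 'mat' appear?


Document has 13 words
Scanning for 'mat':
Found at positions: [6]
Count = 1

1


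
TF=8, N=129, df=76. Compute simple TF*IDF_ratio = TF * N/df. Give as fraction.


TF * (N/df)
= 8 * (129/76)
= 8 * 129/76
= 258/19

258/19


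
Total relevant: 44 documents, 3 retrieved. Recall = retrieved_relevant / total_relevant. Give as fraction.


Recall = retrieved_relevant / total_relevant
= 3 / 44
= 3 / (3 + 41)
= 3/44

3/44


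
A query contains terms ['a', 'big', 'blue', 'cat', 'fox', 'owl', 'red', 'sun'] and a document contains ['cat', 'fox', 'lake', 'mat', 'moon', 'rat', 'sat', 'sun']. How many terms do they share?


Query terms: ['a', 'big', 'blue', 'cat', 'fox', 'owl', 'red', 'sun']
Document terms: ['cat', 'fox', 'lake', 'mat', 'moon', 'rat', 'sat', 'sun']
Common terms: ['cat', 'fox', 'sun']
Overlap count = 3

3


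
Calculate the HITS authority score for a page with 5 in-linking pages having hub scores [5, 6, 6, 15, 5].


Authority = sum of hub scores of in-linkers
In-link 1: hub score = 5
In-link 2: hub score = 6
In-link 3: hub score = 6
In-link 4: hub score = 15
In-link 5: hub score = 5
Authority = 5 + 6 + 6 + 15 + 5 = 37

37


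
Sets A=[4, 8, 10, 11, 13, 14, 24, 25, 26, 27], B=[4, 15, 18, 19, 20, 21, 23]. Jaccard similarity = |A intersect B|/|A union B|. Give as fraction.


A intersect B = [4]
|A intersect B| = 1
A union B = [4, 8, 10, 11, 13, 14, 15, 18, 19, 20, 21, 23, 24, 25, 26, 27]
|A union B| = 16
Jaccard = 1/16 = 1/16

1/16


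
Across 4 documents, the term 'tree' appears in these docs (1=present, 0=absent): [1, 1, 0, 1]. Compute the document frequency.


Checking each document for 'tree':
Doc 1: present
Doc 2: present
Doc 3: absent
Doc 4: present
df = sum of presences = 1 + 1 + 0 + 1 = 3

3


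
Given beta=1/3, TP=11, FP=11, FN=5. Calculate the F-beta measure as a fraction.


P = TP/(TP+FP) = 11/22 = 1/2
R = TP/(TP+FN) = 11/16 = 11/16
beta^2 = 1/3^2 = 1/9
(1 + beta^2) = 10/9
Numerator = (1+beta^2)*P*R = 55/144
Denominator = beta^2*P + R = 1/18 + 11/16 = 107/144
F_beta = 55/107

55/107


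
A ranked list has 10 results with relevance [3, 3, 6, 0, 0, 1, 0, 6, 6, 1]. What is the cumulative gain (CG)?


Cumulative Gain = sum of relevance scores
Position 1: rel=3, running sum=3
Position 2: rel=3, running sum=6
Position 3: rel=6, running sum=12
Position 4: rel=0, running sum=12
Position 5: rel=0, running sum=12
Position 6: rel=1, running sum=13
Position 7: rel=0, running sum=13
Position 8: rel=6, running sum=19
Position 9: rel=6, running sum=25
Position 10: rel=1, running sum=26
CG = 26

26


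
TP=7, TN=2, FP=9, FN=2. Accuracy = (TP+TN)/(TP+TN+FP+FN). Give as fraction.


Accuracy = (TP + TN) / (TP + TN + FP + FN)
TP + TN = 7 + 2 = 9
Total = 7 + 2 + 9 + 2 = 20
Accuracy = 9 / 20 = 9/20

9/20


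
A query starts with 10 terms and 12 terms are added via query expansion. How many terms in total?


Original terms: 10
Expansion terms: 12
Total = 10 + 12 = 22

22


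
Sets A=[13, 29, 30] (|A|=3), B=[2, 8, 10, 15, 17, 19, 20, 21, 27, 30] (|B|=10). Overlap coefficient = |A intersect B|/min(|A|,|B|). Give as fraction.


A intersect B = [30]
|A intersect B| = 1
min(|A|, |B|) = min(3, 10) = 3
Overlap = 1 / 3 = 1/3

1/3


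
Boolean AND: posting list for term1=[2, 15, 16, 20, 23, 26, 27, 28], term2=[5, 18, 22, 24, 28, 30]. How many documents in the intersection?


Boolean AND: find intersection of posting lists
term1 docs: [2, 15, 16, 20, 23, 26, 27, 28]
term2 docs: [5, 18, 22, 24, 28, 30]
Intersection: [28]
|intersection| = 1

1


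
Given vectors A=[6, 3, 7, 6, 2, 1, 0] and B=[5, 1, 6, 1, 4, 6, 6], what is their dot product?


Dot product = sum of element-wise products
A[0]*B[0] = 6*5 = 30
A[1]*B[1] = 3*1 = 3
A[2]*B[2] = 7*6 = 42
A[3]*B[3] = 6*1 = 6
A[4]*B[4] = 2*4 = 8
A[5]*B[5] = 1*6 = 6
A[6]*B[6] = 0*6 = 0
Sum = 30 + 3 + 42 + 6 + 8 + 6 + 0 = 95

95


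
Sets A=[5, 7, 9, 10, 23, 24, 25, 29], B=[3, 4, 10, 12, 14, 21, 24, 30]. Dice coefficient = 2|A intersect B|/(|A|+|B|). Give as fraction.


A intersect B = [10, 24]
|A intersect B| = 2
|A| = 8, |B| = 8
Dice = 2*2 / (8+8)
= 4 / 16 = 1/4

1/4


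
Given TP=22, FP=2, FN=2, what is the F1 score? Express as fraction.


F1 = 2 * P * R / (P + R)
P = TP/(TP+FP) = 22/24 = 11/12
R = TP/(TP+FN) = 22/24 = 11/12
2 * P * R = 2 * 11/12 * 11/12 = 121/72
P + R = 11/12 + 11/12 = 11/6
F1 = 121/72 / 11/6 = 11/12

11/12


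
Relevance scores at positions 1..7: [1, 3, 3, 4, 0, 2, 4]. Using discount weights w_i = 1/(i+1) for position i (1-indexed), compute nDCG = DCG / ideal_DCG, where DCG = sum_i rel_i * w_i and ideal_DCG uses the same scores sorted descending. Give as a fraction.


Position discount weights w_i = 1/(i+1) for i=1..7:
Weights = [1/2, 1/3, 1/4, 1/5, 1/6, 1/7, 1/8]
Actual relevance: [1, 3, 3, 4, 0, 2, 4]
DCG = 1/2 + 3/3 + 3/4 + 4/5 + 0/6 + 2/7 + 4/8 = 537/140
Ideal relevance (sorted desc): [4, 4, 3, 3, 2, 1, 0]
Ideal DCG = 4/2 + 4/3 + 3/4 + 3/5 + 2/6 + 1/7 + 0/8 = 2167/420
nDCG = DCG / ideal_DCG = 537/140 / 2167/420 = 1611/2167

1611/2167


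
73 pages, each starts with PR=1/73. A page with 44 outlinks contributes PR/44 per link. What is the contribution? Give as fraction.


Initial PR = 1/73 = 1/73
Outlinks = 44
Contribution per link = PR / outlinks
= 1/73 / 44
= 1/3212

1/3212


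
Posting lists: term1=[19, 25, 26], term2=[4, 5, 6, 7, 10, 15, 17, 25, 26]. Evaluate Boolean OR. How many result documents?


Boolean OR: find union of posting lists
term1 docs: [19, 25, 26]
term2 docs: [4, 5, 6, 7, 10, 15, 17, 25, 26]
Union: [4, 5, 6, 7, 10, 15, 17, 19, 25, 26]
|union| = 10

10


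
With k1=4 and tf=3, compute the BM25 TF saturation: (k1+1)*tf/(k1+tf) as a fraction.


BM25 TF component = (k1+1)*tf / (k1+tf)
k1 = 4, tf = 3
Numerator = (4+1)*3 = 15
Denominator = 4 + 3 = 7
= 15/7 = 15/7

15/7


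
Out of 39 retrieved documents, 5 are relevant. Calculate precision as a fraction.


Precision = relevant_retrieved / total_retrieved
= 5 / 39
= 5 / (5 + 34)
= 5/39

5/39


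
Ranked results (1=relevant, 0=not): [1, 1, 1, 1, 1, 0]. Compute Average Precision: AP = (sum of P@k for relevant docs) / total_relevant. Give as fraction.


Computing P@k for each relevant position:
Position 1: relevant, P@1 = 1/1 = 1
Position 2: relevant, P@2 = 2/2 = 1
Position 3: relevant, P@3 = 3/3 = 1
Position 4: relevant, P@4 = 4/4 = 1
Position 5: relevant, P@5 = 5/5 = 1
Position 6: not relevant
Sum of P@k = 1 + 1 + 1 + 1 + 1 = 5
AP = 5 / 5 = 1

1


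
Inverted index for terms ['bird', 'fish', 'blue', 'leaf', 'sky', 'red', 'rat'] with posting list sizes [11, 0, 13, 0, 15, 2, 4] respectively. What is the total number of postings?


Summing posting list sizes:
'bird': 11 postings
'fish': 0 postings
'blue': 13 postings
'leaf': 0 postings
'sky': 15 postings
'red': 2 postings
'rat': 4 postings
Total = 11 + 0 + 13 + 0 + 15 + 2 + 4 = 45

45


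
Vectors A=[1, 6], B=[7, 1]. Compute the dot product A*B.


Dot product = sum of element-wise products
A[0]*B[0] = 1*7 = 7
A[1]*B[1] = 6*1 = 6
Sum = 7 + 6 = 13

13


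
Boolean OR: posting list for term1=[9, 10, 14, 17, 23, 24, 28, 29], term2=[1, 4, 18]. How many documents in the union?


Boolean OR: find union of posting lists
term1 docs: [9, 10, 14, 17, 23, 24, 28, 29]
term2 docs: [1, 4, 18]
Union: [1, 4, 9, 10, 14, 17, 18, 23, 24, 28, 29]
|union| = 11

11


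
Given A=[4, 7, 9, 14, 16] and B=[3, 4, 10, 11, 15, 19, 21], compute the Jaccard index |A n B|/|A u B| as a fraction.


A intersect B = [4]
|A intersect B| = 1
A union B = [3, 4, 7, 9, 10, 11, 14, 15, 16, 19, 21]
|A union B| = 11
Jaccard = 1/11 = 1/11

1/11


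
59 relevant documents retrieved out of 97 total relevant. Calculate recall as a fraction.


Recall = retrieved_relevant / total_relevant
= 59 / 97
= 59 / (59 + 38)
= 59/97

59/97


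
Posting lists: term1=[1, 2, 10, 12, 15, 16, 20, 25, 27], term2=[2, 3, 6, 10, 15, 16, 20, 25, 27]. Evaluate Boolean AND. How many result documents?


Boolean AND: find intersection of posting lists
term1 docs: [1, 2, 10, 12, 15, 16, 20, 25, 27]
term2 docs: [2, 3, 6, 10, 15, 16, 20, 25, 27]
Intersection: [2, 10, 15, 16, 20, 25, 27]
|intersection| = 7

7


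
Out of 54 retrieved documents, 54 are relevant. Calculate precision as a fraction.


Precision = relevant_retrieved / total_retrieved
= 54 / 54
= 54 / (54 + 0)
= 1

1


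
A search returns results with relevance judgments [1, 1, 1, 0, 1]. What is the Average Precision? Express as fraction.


Computing P@k for each relevant position:
Position 1: relevant, P@1 = 1/1 = 1
Position 2: relevant, P@2 = 2/2 = 1
Position 3: relevant, P@3 = 3/3 = 1
Position 4: not relevant
Position 5: relevant, P@5 = 4/5 = 4/5
Sum of P@k = 1 + 1 + 1 + 4/5 = 19/5
AP = 19/5 / 4 = 19/20

19/20


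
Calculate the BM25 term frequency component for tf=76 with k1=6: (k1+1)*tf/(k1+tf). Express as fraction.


BM25 TF component = (k1+1)*tf / (k1+tf)
k1 = 6, tf = 76
Numerator = (6+1)*76 = 532
Denominator = 6 + 76 = 82
= 532/82 = 266/41

266/41


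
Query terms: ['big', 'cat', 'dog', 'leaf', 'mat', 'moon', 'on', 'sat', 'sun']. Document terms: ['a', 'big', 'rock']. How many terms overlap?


Query terms: ['big', 'cat', 'dog', 'leaf', 'mat', 'moon', 'on', 'sat', 'sun']
Document terms: ['a', 'big', 'rock']
Common terms: ['big']
Overlap count = 1

1


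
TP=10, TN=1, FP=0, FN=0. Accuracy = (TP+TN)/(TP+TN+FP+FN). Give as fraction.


Accuracy = (TP + TN) / (TP + TN + FP + FN)
TP + TN = 10 + 1 = 11
Total = 10 + 1 + 0 + 0 = 11
Accuracy = 11 / 11 = 1

1


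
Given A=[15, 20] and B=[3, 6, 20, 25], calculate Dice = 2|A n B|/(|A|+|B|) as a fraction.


A intersect B = [20]
|A intersect B| = 1
|A| = 2, |B| = 4
Dice = 2*1 / (2+4)
= 2 / 6 = 1/3

1/3


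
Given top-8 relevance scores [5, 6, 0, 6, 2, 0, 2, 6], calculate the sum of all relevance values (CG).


Cumulative Gain = sum of relevance scores
Position 1: rel=5, running sum=5
Position 2: rel=6, running sum=11
Position 3: rel=0, running sum=11
Position 4: rel=6, running sum=17
Position 5: rel=2, running sum=19
Position 6: rel=0, running sum=19
Position 7: rel=2, running sum=21
Position 8: rel=6, running sum=27
CG = 27

27
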